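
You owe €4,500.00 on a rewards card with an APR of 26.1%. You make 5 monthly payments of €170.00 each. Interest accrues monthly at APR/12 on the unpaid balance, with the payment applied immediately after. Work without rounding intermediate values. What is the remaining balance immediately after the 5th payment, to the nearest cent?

€4,123.34

Monthly rate r = 26.1%/12 = 2.175% = 0.02175.
Each month: B ← B·(1+r) − €170.00.
Month 1: interest €97.88; balance after payment €4,427.88.
Month 2: interest €96.31; balance after payment €4,354.18.
Month 3: interest €94.70; balance after payment €4,278.88.
Month 4: interest €93.07; balance after payment €4,201.95.
Month 5: interest €91.39; balance after payment €4,123.34.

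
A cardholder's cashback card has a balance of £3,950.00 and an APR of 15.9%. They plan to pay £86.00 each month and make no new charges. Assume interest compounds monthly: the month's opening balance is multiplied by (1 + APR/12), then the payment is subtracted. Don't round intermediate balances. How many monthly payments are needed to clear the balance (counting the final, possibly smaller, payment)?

Monthly rate r = 15.9%/12 = 1.325% = 0.01325.
Recurrence: B ← B·(1+r) − £86.00.
Month 1: interest £52.34; balance after payment £3,916.34.
Month 2: interest £51.89; balance after payment £3,882.23.
Closed form: n = −ln(1 − rB₀/P)/ln(1+r) = −ln(0.39142)/ln(1.01325) ≈ 71.258, so the balance reaches zero during payment 72.

72 payments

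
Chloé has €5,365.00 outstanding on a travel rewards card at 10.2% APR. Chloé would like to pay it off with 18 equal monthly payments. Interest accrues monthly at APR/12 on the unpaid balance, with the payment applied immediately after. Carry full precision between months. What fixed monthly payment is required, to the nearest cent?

€322.70

Monthly rate r = 10.2%/12 = 0.85% = 0.0085.
Level-payment amortization: P = B₀·r / (1 − (1+r)^(−n)) = 5365.00·0.0085 / (1 − 1.0085^(−18)).
Denominator 1 − (1+r)^(−18) = 0.141315242.
P = 45.6025 / 0.141315242 ≈ 322.70.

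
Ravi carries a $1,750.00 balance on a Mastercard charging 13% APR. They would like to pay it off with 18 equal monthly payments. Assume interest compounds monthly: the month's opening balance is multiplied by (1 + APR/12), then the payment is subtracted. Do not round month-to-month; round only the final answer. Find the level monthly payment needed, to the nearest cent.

Monthly rate r = 13%/12 = 1.08333% = 0.0108333.
Level-payment amortization: P = B₀·r / (1 − (1+r)^(−n)) = 1750.00·0.0108333 / (1 − 1.01083^(−18)).
Denominator 1 − (1+r)^(−18) = 0.176301997.
P = 18.9583 / 0.176301997 ≈ 107.53.

$107.53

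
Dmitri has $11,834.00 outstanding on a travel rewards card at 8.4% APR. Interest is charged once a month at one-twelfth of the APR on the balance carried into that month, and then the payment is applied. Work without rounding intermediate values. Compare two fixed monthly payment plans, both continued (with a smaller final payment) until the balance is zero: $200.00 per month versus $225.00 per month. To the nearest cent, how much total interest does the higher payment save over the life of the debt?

Monthly rate r = 8.4%/12 = 0.7% = 0.007.
At $200.00/mo: n = ⌈−ln(1 − rB₀/P)/ln(1+r)⌉ = 77 payments (last $132.42); total interest = total paid − $11,834.00 = $3,498.42.
At $225.00/mo: 66 payments (last $184.56); total interest $2,975.56.
Interest saved = $3,498.42 − $2,975.56 = $522.86.

$522.86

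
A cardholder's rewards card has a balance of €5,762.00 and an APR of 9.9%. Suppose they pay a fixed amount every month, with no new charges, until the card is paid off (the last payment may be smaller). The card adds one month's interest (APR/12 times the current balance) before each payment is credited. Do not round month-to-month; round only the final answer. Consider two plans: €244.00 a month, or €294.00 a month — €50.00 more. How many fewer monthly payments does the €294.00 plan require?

Monthly rate r = 9.9%/12 = 0.825% = 0.00825.
At €244.00/mo: n = ⌈−ln(1 − rB₀/P)/ln(1+r)⌉ = 27 payments (last €91.45); total interest = total paid − €5,762.00 = €673.45.
At €294.00/mo: 22 payments (last €137.23); total interest €549.23.
Payments saved = 27 − 22 = 5.

5 fewer payments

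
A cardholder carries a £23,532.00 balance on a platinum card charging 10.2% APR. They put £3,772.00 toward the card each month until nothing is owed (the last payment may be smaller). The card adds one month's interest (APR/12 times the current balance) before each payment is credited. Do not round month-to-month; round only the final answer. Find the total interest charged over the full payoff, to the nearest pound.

Monthly rate r = 10.2%/12 = 0.85% = 0.0085.
Payoff takes n = ⌈−ln(1 − rB₀/P)/ln(1+r)⌉ = ⌈6.437⌉ = 7 payments; the last is £1,653.45.
Total paid = 6·£3,772.00 + £1,653.45 = £24,285.45.
Total interest = total paid − principal = £24,285.45 − £23,532.00 = £753.45.

£753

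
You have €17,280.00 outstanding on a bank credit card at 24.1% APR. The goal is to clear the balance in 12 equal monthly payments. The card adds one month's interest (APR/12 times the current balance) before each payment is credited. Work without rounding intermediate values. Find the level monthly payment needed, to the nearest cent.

Monthly rate r = 24.1%/12 = 2.00833% = 0.0200833.
Level-payment amortization: P = B₀·r / (1 − (1+r)^(−n)) = 17280.00·0.0200833 / (1 − 1.02008^(−12)).
Denominator 1 − (1+r)^(−12) = 0.212279447.
P = 347.04 / 0.212279447 ≈ 1634.83.

€1,634.83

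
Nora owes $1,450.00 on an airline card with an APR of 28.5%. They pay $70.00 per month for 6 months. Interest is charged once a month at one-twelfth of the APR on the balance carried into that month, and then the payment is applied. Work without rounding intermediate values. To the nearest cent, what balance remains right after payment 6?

$1,223.55

Monthly rate r = 28.5%/12 = 2.375% = 0.02375.
Each month: B ← B·(1+r) − $70.00.
Month 1: interest $34.44; balance after payment $1,414.44.
Month 2: interest $33.59; balance after payment $1,378.03.
Month 3: interest $32.73; balance after payment $1,340.76.
Month 4: interest $31.84; balance after payment $1,302.60.
Month 5: interest $30.94; balance after payment $1,263.54.
Month 6: interest $30.01; balance after payment $1,223.55.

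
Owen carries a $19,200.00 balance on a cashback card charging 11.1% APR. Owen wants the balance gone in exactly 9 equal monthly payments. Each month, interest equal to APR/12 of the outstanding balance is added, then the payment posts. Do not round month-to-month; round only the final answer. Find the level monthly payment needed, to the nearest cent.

Monthly rate r = 11.1%/12 = 0.925% = 0.00925.
Level-payment amortization: P = B₀·r / (1 − (1+r)^(−n)) = 19200.00·0.00925 / (1 − 1.00925^(−9)).
Denominator 1 − (1+r)^(−9) = 0.0795267387.
P = 177.6 / 0.0795267387 ≈ 2233.21.

$2,233.21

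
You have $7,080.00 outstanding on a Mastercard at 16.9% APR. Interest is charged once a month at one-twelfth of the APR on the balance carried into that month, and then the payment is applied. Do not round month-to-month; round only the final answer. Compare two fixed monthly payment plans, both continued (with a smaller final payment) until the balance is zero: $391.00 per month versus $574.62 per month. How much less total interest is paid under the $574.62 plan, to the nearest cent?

$399.09

Monthly rate r = 16.9%/12 = 1.40833% = 0.0140833.
At $391.00/mo: n = ⌈−ln(1 − rB₀/P)/ln(1+r)⌉ = 22 payments (last $19.74); total interest = total paid − $7,080.00 = $1,150.74.
At $574.62/mo: 14 payments (last $361.59); total interest $751.65.
Interest saved = $1,150.74 − $751.65 = $399.09.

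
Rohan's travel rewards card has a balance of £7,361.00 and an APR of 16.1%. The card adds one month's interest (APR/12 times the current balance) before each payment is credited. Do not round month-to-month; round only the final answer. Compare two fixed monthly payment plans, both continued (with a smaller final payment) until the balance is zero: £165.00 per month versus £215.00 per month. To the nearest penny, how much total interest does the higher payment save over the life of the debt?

Monthly rate r = 16.1%/12 = 1.34167% = 0.0134167.
At £165.00/mo: n = ⌈−ln(1 − rB₀/P)/ln(1+r)⌉ = 69 payments (last £79.45); total interest = total paid − £7,361.00 = £3,938.45.
At £215.00/mo: 47 payments (last £31.13); total interest £2,560.13.
Interest saved = £3,938.45 − £2,560.13 = £1,378.32.

£1,378.32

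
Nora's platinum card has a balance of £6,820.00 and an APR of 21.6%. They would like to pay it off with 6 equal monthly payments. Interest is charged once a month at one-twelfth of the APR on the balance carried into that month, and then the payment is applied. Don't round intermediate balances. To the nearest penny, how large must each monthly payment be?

Monthly rate r = 21.6%/12 = 1.8% = 0.018.
Level-payment amortization: P = B₀·r / (1 − (1+r)^(−n)) = 6820.00·0.018 / (1 − 1.018^(−6)).
Denominator 1 − (1+r)^(−6) = 0.101509826.
P = 122.76 / 0.101509826 ≈ 1209.34.

£1,209.34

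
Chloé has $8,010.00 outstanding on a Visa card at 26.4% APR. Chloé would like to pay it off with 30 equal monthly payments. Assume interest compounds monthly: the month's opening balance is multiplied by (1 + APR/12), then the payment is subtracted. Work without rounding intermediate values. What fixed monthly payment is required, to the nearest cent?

Monthly rate r = 26.4%/12 = 2.2% = 0.022.
Level-payment amortization: P = B₀·r / (1 − (1+r)^(−n)) = 8010.00·0.022 / (1 − 1.022^(−30)).
Denominator 1 − (1+r)^(−30) = 0.479437204.
P = 176.22 / 0.479437204 ≈ 367.56.

$367.56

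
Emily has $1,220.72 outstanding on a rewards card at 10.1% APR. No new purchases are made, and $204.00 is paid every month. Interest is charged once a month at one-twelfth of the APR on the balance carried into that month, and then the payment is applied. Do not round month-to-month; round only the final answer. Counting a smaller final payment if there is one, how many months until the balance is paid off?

7 months

Monthly rate r = 10.1%/12 = 0.841667% = 0.00841667.
Recurrence: B ← B·(1+r) − $204.00.
Month 1: interest $10.27; balance after payment $1,026.99.
Month 2: interest $8.64; balance after payment $831.64.
Closed form: n = −ln(1 − rB₀/P)/ln(1+r) = −ln(0.94964)/ln(1.00842) ≈ 6.166, so the balance reaches zero during payment 7.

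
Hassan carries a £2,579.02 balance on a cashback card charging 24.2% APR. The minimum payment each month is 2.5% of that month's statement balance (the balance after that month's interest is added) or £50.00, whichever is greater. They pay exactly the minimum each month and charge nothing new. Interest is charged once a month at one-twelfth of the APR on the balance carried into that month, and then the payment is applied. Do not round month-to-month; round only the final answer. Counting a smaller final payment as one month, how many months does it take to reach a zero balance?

130 months

Monthly rate r = 24.2%/12 = 2.01667% = 0.0201667.
While 2.5% of the post-interest balance exceeds £50.00, each month B ← (B·(1+r))·(1 − 0.025), i.e. B shrinks by the factor (1+r)·0.975 = 0.99466.
This holds for months 1–52. Entering month 53 the balance is £1,952.51; 2.5% of the post-interest balance is now below £50.00, so the flat £50.00 minimum applies from here.
From month 53 a fixed £50.00 at rate r clears £1,952.51 in 78 more payments. Total: 52 + 78 = 130 months.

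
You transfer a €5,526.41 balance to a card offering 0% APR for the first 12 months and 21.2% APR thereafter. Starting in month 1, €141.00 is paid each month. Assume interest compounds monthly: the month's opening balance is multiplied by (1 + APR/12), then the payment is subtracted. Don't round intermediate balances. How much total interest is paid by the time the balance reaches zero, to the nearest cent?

Promo months 1–12 at r₀ = 0%/12 = 0; months 13+ at r₁ = 21.2%/12 = 0.0176667.
After month 12 (no interest yet): B = €5,526.41 − 12·€141.00 = €3,834.41.
Then at r₁ with €141.00/mo: n₂ = −ln(1 − r₁·B/P)/ln(1+r₁) ≈ 37.39 → 38 more payments.
Total paid = 49·€141.00 + €55.06 = €6,964.06; interest = €6,964.06 − €5,526.41 = €1,437.65.

€1,437.65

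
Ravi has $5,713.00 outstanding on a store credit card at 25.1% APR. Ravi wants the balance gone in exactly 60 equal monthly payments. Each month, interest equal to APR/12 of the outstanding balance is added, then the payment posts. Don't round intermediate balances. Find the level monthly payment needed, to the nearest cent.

Monthly rate r = 25.1%/12 = 2.09167% = 0.0209167.
Level-payment amortization: P = B₀·r / (1 − (1+r)^(−n)) = 5713.00·0.0209167 / (1 − 1.02092^(−60)).
Denominator 1 − (1+r)^(−60) = 0.711209854.
P = 119.497 / 0.711209854 ≈ 168.02.

$168.02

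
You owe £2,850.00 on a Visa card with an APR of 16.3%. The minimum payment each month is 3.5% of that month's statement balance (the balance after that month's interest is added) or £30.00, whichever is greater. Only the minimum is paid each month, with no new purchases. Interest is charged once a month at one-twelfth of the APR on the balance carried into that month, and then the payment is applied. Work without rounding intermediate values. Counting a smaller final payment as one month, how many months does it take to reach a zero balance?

91 months

Monthly rate r = 16.3%/12 = 1.35833% = 0.0135833.
While 3.5% of the post-interest balance exceeds £30.00, each month B ← (B·(1+r))·(1 − 0.035), i.e. B shrinks by the factor (1+r)·0.965 = 0.97811.
This holds for months 1–55. Entering month 56 the balance is £843.56; 3.5% of the post-interest balance is now below £30.00, so the flat £30.00 minimum applies from here.
From month 56 a fixed £30.00 at rate r clears £843.56 in 36 more payments. Total: 55 + 36 = 91 months.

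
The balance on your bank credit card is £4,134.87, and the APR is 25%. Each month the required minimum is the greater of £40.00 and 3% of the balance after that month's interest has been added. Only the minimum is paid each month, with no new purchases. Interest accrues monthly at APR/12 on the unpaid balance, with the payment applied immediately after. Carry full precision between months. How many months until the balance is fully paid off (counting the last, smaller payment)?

Monthly rate r = 25%/12 = 2.08333% = 0.0208333.
While 3% of the post-interest balance exceeds £40.00, each month B ← (B·(1+r))·(1 − 0.03), i.e. B shrinks by the factor (1+r)·0.97 = 0.99021.
This holds for months 1–118. Entering month 119 the balance is £1,294.79; 3% of the post-interest balance is now below £40.00, so the flat £40.00 minimum applies from here.
From month 119 a fixed £40.00 at rate r clears £1,294.79 in 55 more payments. Total: 118 + 55 = 173 months.

173 months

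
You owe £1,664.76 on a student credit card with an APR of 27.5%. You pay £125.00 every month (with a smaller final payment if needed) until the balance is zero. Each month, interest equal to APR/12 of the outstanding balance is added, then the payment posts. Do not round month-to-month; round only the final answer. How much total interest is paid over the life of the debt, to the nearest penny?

£344.22

Monthly rate r = 27.5%/12 = 2.29167% = 0.0229167.
Payoff takes n = ⌈−ln(1 − rB₀/P)/ln(1+r)⌉ = ⌈16.071⌉ = 17 payments; the last is £8.98.
Total paid = 16·£125.00 + £8.98 = £2,008.98.
Total interest = total paid − principal = £2,008.98 − £1,664.76 = £344.22.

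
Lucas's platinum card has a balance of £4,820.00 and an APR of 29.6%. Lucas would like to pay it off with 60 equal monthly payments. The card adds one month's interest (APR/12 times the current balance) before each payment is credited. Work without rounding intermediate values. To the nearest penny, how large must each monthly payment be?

£154.76

Monthly rate r = 29.6%/12 = 2.46667% = 0.0246667.
Level-payment amortization: P = B₀·r / (1 − (1+r)^(−n)) = 4820.00·0.0246667 / (1 − 1.02467^(−60)).
Denominator 1 − (1+r)^(−60) = 0.768237326.
P = 118.893 / 0.768237326 ≈ 154.76.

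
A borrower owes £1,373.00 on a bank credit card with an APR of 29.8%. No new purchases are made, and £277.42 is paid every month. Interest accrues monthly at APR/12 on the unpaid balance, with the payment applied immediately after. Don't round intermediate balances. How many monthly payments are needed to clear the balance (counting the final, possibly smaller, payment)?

6 payments

Monthly rate r = 29.8%/12 = 2.48333% = 0.0248333.
Recurrence: B ← B·(1+r) − £277.42.
Month 1: interest £34.10; balance after payment £1,129.68.
Month 2: interest £28.05; balance after payment £880.31.
Month 3: interest £21.86; balance after payment £624.75.
Month 4: interest £15.51; balance after payment £362.85.
Month 5: interest £9.01; balance after payment £94.44.
Month 6: interest £2.35; balance after payment £0.00.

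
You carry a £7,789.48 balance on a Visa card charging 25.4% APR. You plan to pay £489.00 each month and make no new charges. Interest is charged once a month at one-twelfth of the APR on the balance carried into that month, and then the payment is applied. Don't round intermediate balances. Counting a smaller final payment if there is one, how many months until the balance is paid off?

Monthly rate r = 25.4%/12 = 2.11667% = 0.0211667.
Recurrence: B ← B·(1+r) − £489.00.
Month 1: interest £164.88; balance after payment £7,465.36.
Month 2: interest £158.02; balance after payment £7,134.37.
Closed form: n = −ln(1 − rB₀/P)/ln(1+r) = −ln(0.66283)/ln(1.02117) ≈ 19.634, so the balance reaches zero during payment 20.

20 payments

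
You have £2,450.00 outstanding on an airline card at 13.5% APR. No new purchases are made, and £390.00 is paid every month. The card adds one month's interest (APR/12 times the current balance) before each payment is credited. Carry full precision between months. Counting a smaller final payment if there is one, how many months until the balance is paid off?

Monthly rate r = 13.5%/12 = 1.125% = 0.01125.
Recurrence: B ← B·(1+r) − £390.00.
Month 1: interest £27.56; balance after payment £2,087.56.
Month 2: interest £23.49; balance after payment £1,721.05.
Closed form: n = −ln(1 − rB₀/P)/ln(1+r) = −ln(0.92933)/ln(1.01125) ≈ 6.552, so the balance reaches zero during payment 7.

7 payments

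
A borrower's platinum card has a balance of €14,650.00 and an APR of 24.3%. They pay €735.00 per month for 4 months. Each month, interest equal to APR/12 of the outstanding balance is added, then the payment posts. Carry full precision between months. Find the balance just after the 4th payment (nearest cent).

Monthly rate r = 24.3%/12 = 2.025% = 0.02025.
Each month: B ← B·(1+r) − €735.00.
Month 1: interest €296.66; balance after payment €14,211.66.
Month 2: interest €287.79; balance after payment €13,764.45.
Month 3: interest €278.73; balance after payment €13,308.18.
Month 4: interest €269.49; balance after payment €12,842.67.

€12,842.67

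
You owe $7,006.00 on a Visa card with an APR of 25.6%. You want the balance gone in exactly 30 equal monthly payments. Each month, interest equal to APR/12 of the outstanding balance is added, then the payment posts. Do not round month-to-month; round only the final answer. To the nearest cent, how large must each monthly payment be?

$318.58

Monthly rate r = 25.6%/12 = 2.13333% = 0.0213333.
Level-payment amortization: P = B₀·r / (1 − (1+r)^(−n)) = 7006.00·0.0213333 / (1 − 1.02133^(−30)).
Denominator 1 − (1+r)^(−30) = 0.469146344.
P = 149.461 / 0.469146344 ≈ 318.58.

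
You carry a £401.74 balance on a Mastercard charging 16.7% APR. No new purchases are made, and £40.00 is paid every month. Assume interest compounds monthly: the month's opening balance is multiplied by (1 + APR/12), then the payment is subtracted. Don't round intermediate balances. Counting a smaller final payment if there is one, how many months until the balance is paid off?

Monthly rate r = 16.7%/12 = 1.39167% = 0.0139167.
Recurrence: B ← B·(1+r) − £40.00.
Month 1: interest £5.59; balance after payment £367.33.
Month 2: interest £5.11; balance after payment £332.44.
Closed form: n = −ln(1 − rB₀/P)/ln(1+r) = −ln(0.86023)/ln(1.01392) ≈ 10.894, so the balance reaches zero during payment 11.

11 months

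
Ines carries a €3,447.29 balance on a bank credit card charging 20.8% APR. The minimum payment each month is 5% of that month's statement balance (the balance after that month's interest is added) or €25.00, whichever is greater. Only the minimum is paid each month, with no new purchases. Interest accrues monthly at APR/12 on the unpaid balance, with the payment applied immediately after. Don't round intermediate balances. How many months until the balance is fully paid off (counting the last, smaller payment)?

82 months

Monthly rate r = 20.8%/12 = 1.73333% = 0.0173333.
While 5% of the post-interest balance exceeds €25.00, each month B ← (B·(1+r))·(1 − 0.05), i.e. B shrinks by the factor (1+r)·0.95 = 0.96647.
This holds for months 1–58. Entering month 59 the balance is €476.78; 5% of the post-interest balance is now below €25.00, so the flat €25.00 minimum applies from here.
From month 59 a fixed €25.00 at rate r clears €476.78 in 24 more payments. Total: 58 + 24 = 82 months.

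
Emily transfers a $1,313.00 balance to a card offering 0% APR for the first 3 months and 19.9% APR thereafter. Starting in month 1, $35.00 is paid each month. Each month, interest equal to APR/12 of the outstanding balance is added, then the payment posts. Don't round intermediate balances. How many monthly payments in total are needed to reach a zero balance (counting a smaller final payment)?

Promo months 1–3 at r₀ = 0%/12 = 0; months 4+ at r₁ = 19.9%/12 = 0.0165833.
After month 3 (no interest yet): B = $1,313.00 − 3·$35.00 = $1,208.00.
Then at r₁ with $35.00/mo: n₂ = −ln(1 − r₁·B/P)/ln(1+r₁) ≈ 51.65 → 52 more payments.

55 months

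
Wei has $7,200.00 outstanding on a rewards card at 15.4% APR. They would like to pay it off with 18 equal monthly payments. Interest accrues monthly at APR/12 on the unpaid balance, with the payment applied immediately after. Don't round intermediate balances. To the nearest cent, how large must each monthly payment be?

Monthly rate r = 15.4%/12 = 1.28333% = 0.0128333.
Level-payment amortization: P = B₀·r / (1 − (1+r)^(−n)) = 7200.00·0.0128333 / (1 − 1.01283^(−18)).
Denominator 1 − (1+r)^(−18) = 0.205093126.
P = 92.4 / 0.205093126 ≈ 450.53.

$450.53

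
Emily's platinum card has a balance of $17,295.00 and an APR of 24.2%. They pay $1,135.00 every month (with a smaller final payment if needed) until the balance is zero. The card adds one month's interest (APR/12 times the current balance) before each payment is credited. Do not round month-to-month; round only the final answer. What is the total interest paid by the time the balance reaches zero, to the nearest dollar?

$3,579

Monthly rate r = 24.2%/12 = 2.01667% = 0.0201667.
Payoff takes n = ⌈−ln(1 − rB₀/P)/ln(1+r)⌉ = ⌈18.389⌉ = 19 payments; the last is $444.18.
Total paid = 18·$1,135.00 + $444.18 = $20,874.18.
Total interest = total paid − principal = $20,874.18 − $17,295.00 = $3,579.18.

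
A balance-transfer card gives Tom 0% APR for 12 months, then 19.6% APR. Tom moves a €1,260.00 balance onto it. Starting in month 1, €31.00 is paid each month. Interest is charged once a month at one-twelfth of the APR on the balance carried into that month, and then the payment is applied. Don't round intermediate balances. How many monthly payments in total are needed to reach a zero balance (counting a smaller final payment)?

Promo months 1–12 at r₀ = 0%/12 = 0; months 13+ at r₁ = 19.6%/12 = 0.0163333.
After month 12 (no interest yet): B = €1,260.00 − 12·€31.00 = €888.00.
Then at r₁ with €31.00/mo: n₂ = −ln(1 − r₁·B/P)/ln(1+r₁) ≈ 38.94 → 39 more payments.

51 months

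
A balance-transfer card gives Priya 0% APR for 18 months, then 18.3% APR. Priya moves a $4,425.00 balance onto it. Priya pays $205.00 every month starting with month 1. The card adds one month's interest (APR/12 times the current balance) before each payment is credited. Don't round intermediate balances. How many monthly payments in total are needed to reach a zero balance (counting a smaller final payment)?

22 months

Promo months 1–18 at r₀ = 0%/12 = 0; months 19+ at r₁ = 18.3%/12 = 0.01525.
After month 18 (no interest yet): B = $4,425.00 − 18·$205.00 = $735.00.
Then at r₁ with $205.00/mo: n₂ = −ln(1 − r₁·B/P)/ln(1+r₁) ≈ 3.72 → 4 more payments.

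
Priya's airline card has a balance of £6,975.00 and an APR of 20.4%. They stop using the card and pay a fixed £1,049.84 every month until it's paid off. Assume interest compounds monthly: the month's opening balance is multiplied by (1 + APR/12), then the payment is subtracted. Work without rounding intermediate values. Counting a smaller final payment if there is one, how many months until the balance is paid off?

8 months

Monthly rate r = 20.4%/12 = 1.7% = 0.017.
Recurrence: B ← B·(1+r) − £1,049.84.
Month 1: interest £118.57; balance after payment £6,043.73.
Month 2: interest £102.74; balance after payment £5,096.64.
Closed form: n = −ln(1 − rB₀/P)/ln(1+r) = −ln(0.88705)/ln(1.017) ≈ 7.110, so the balance reaches zero during payment 8.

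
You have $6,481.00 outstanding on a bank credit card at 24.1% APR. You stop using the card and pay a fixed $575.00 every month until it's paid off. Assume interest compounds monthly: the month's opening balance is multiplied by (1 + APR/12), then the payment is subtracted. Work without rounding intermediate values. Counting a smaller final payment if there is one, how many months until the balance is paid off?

13 payments

Monthly rate r = 24.1%/12 = 2.00833% = 0.0200833.
Recurrence: B ← B·(1+r) − $575.00.
Month 1: interest $130.16; balance after payment $6,036.16.
Month 2: interest $121.23; balance after payment $5,582.39.
Closed form: n = −ln(1 − rB₀/P)/ln(1+r) = −ln(0.77363)/ln(1.02008) ≈ 12.907, so the balance reaches zero during payment 13.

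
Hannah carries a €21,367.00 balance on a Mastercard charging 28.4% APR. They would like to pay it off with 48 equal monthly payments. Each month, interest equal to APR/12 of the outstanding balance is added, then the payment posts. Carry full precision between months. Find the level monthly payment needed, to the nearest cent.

Monthly rate r = 28.4%/12 = 2.36667% = 0.0236667.
Level-payment amortization: P = B₀·r / (1 − (1+r)^(−n)) = 21367.00·0.0236667 / (1 − 1.02367^(−48)).
Denominator 1 − (1+r)^(−48) = 0.674621362.
P = 505.686 / 0.674621362 ≈ 749.58.

€749.58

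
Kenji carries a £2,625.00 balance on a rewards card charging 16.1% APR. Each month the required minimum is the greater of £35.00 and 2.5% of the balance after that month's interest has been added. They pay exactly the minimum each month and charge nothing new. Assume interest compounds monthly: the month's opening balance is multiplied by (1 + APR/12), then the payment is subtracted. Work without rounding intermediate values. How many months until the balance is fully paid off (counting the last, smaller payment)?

111 months

Monthly rate r = 16.1%/12 = 1.34167% = 0.0134167.
While 2.5% of the post-interest balance exceeds £35.00, each month B ← (B·(1+r))·(1 − 0.025), i.e. B shrinks by the factor (1+r)·0.975 = 0.98808.
This holds for months 1–54. Entering month 55 the balance is £1,373.83; 2.5% of the post-interest balance is now below £35.00, so the flat £35.00 minimum applies from here.
From month 55 a fixed £35.00 at rate r clears £1,373.83 in 57 more payments. Total: 54 + 57 = 111 months.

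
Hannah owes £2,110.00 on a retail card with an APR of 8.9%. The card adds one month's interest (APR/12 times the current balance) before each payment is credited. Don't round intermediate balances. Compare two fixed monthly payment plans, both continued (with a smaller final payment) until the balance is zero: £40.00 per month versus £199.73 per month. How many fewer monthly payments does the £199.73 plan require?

Monthly rate r = 8.9%/12 = 0.741667% = 0.00741667.
At £40.00/mo: n = ⌈−ln(1 − rB₀/P)/ln(1+r)⌉ = 68 payments (last £6.68); total interest = total paid − £2,110.00 = £576.68.
At £199.73/mo: 12 payments (last £8.39); total interest £95.42.
Payments saved = 68 − 12 = 56.

56 fewer payments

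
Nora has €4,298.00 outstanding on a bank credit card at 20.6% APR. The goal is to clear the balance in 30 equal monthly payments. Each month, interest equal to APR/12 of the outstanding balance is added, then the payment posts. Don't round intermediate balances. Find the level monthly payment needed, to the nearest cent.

€184.51

Monthly rate r = 20.6%/12 = 1.71667% = 0.0171667.
Level-payment amortization: P = B₀·r / (1 − (1+r)^(−n)) = 4298.00·0.0171667 / (1 − 1.01717^(−30)).
Denominator 1 − (1+r)^(−30) = 0.399882332.
P = 73.7823 / 0.399882332 ≈ 184.51.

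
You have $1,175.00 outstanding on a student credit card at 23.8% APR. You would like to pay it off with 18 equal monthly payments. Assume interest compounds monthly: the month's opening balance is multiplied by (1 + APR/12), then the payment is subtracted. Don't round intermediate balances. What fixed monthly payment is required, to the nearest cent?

Monthly rate r = 23.8%/12 = 1.98333% = 0.0198333.
Level-payment amortization: P = B₀·r / (1 − (1+r)^(−n)) = 1175.00·0.0198333 / (1 − 1.01983^(−18)).
Denominator 1 − (1+r)^(−18) = 0.297778133.
P = 23.3042 / 0.297778133 ≈ 78.26.

$78.26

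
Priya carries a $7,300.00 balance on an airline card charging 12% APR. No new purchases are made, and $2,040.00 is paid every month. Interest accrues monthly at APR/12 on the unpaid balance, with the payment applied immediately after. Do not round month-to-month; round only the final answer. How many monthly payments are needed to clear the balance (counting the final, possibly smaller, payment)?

4 payments

Monthly rate r = 12%/12 = 1% = 0.01.
Recurrence: B ← B·(1+r) − $2,040.00.
Month 1: interest $73.00; balance after payment $5,333.00.
Month 2: interest $53.33; balance after payment $3,346.33.
Month 3: interest $33.46; balance after payment $1,339.79.
Month 4: interest $13.40; balance after payment $0.00.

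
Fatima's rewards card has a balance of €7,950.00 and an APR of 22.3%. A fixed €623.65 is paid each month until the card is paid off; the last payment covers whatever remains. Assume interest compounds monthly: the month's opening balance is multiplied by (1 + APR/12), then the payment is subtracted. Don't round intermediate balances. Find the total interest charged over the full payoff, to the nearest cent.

€1,208.31

Monthly rate r = 22.3%/12 = 1.85833% = 0.0185833.
Payoff takes n = ⌈−ln(1 − rB₀/P)/ln(1+r)⌉ = ⌈14.683⌉ = 15 payments; the last is €427.21.
Total paid = 14·€623.65 + €427.21 = €9,158.31.
Total interest = total paid − principal = €9,158.31 − €7,950.00 = €1,208.31.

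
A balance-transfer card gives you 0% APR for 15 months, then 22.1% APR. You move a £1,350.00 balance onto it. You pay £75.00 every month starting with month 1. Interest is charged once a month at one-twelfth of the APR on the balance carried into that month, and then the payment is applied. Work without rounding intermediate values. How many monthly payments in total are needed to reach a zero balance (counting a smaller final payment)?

19 months

Promo months 1–15 at r₀ = 0%/12 = 0; months 16+ at r₁ = 22.1%/12 = 0.0184167.
After month 15 (no interest yet): B = £1,350.00 − 15·£75.00 = £225.00.
Then at r₁ with £75.00/mo: n₂ = −ln(1 − r₁·B/P)/ln(1+r₁) ≈ 3.11 → 4 more payments.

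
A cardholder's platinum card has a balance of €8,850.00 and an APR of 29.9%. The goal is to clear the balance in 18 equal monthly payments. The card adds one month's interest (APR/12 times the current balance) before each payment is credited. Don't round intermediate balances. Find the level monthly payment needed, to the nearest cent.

Monthly rate r = 29.9%/12 = 2.49167% = 0.0249167.
Level-payment amortization: P = B₀·r / (1 − (1+r)^(−n)) = 8850.00·0.0249167 / (1 − 1.02492^(−18)).
Denominator 1 − (1+r)^(−18) = 0.357895074.
P = 220.512 / 0.357895074 ≈ 616.14.

€616.14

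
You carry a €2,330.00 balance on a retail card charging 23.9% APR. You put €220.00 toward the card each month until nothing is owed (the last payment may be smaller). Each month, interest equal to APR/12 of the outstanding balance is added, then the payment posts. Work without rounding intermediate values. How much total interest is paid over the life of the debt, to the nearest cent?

€312.89

Monthly rate r = 23.9%/12 = 1.99167% = 0.0199167.
Payoff takes n = ⌈−ln(1 − rB₀/P)/ln(1+r)⌉ = ⌈12.013⌉ = 13 payments; the last is €2.89.
Total paid = 12·€220.00 + €2.89 = €2,642.89.
Total interest = total paid − principal = €2,642.89 − €2,330.00 = €312.89.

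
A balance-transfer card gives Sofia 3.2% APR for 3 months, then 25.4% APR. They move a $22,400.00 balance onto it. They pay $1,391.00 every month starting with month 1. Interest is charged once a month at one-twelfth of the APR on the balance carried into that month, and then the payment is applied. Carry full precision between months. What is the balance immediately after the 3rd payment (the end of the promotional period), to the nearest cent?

$18,395.54

Promo months 1–3 at r₀ = 3.2%/12 = 0.00266667; months 4+ at r₁ = 25.4%/12 = 0.0211667.
After month 3: iterate B ← B·(1+r₀) − $1,391.00 for 3 months → $18,395.54.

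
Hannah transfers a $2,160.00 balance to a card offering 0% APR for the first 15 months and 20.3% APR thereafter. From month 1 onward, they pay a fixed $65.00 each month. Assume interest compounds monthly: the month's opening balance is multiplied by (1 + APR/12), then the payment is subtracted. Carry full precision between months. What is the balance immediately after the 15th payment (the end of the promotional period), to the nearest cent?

Promo months 1–15 at r₀ = 0%/12 = 0; months 16+ at r₁ = 20.3%/12 = 0.0169167.
After month 15 (no interest yet): B = $2,160.00 − 15·$65.00 = $1,185.00.

$1,185.00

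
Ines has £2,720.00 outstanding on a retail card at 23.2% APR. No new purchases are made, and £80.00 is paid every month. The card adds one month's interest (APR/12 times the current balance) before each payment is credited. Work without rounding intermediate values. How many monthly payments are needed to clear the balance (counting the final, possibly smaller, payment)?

Monthly rate r = 23.2%/12 = 1.93333% = 0.0193333.
Recurrence: B ← B·(1+r) − £80.00.
Month 1: interest £52.59; balance after payment £2,692.59.
Month 2: interest £52.06; balance after payment £2,664.64.
Closed form: n = −ln(1 − rB₀/P)/ln(1+r) = −ln(0.34267)/ln(1.01933) ≈ 55.930, so the balance reaches zero during payment 56.

56 payments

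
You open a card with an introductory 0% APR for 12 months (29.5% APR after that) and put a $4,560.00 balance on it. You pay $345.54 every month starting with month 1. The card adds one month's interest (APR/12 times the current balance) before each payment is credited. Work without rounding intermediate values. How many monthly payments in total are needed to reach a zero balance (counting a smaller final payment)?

14 payments

Promo months 1–12 at r₀ = 0%/12 = 0; months 13+ at r₁ = 29.5%/12 = 0.0245833.
After month 12 (no interest yet): B = $4,560.00 − 12·$345.54 = $413.52.
Then at r₁ with $345.54/mo: n₂ = −ln(1 − r₁·B/P)/ln(1+r₁) ≈ 1.23 → 2 more payments.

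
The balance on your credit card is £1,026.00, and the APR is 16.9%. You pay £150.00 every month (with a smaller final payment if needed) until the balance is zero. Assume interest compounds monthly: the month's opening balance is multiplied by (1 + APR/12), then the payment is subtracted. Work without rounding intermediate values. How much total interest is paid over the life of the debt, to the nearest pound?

Monthly rate r = 16.9%/12 = 1.40833% = 0.0140833.
Payoff takes n = ⌈−ln(1 − rB₀/P)/ln(1+r)⌉ = ⌈7.243⌉ = 8 payments; the last is £36.61.
Total paid = 7·£150.00 + £36.61 = £1,086.61.
Total interest = total paid − principal = £1,086.61 − £1,026.00 = £60.61.

£61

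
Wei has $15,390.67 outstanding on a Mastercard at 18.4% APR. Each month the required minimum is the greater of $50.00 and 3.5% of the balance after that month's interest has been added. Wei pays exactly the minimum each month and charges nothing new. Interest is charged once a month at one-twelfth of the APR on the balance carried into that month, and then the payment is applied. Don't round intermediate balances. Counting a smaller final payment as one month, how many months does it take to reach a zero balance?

Monthly rate r = 18.4%/12 = 1.53333% = 0.0153333.
While 3.5% of the post-interest balance exceeds $50.00, each month B ← (B·(1+r))·(1 − 0.035), i.e. B shrinks by the factor (1+r)·0.965 = 0.9798.
This holds for months 1–118. Entering month 119 the balance is $1,384.52; 3.5% of the post-interest balance is now below $50.00, so the flat $50.00 minimum applies from here.
From month 119 a fixed $50.00 at rate r clears $1,384.52 in 37 more payments. Total: 118 + 37 = 155 months.

155 months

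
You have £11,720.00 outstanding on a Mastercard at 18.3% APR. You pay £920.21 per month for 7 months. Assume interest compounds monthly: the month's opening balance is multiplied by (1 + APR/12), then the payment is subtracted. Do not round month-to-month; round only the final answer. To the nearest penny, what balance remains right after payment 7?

£6,286.05

Monthly rate r = 18.3%/12 = 1.525% = 0.01525.
Each month: B ← B·(1+r) − £920.21.
Month 1: interest £178.73; balance after payment £10,978.52.
Month 2: interest £167.42; balance after payment £10,225.73.
Month 3: interest £155.94; balance after payment £9,461.46.
Month 4: interest £144.29; balance after payment £8,685.54.
Month 5: interest £132.45; balance after payment £7,897.79.
Month 6: interest £120.44; balance after payment £7,098.02.
Month 7: interest £108.24; balance after payment £6,286.05.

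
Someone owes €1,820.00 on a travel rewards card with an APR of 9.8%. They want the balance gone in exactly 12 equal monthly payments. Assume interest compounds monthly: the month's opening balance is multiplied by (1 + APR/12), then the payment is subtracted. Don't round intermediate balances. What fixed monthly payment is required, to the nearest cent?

€159.84

Monthly rate r = 9.8%/12 = 0.816667% = 0.00816667.
Level-payment amortization: P = B₀·r / (1 − (1+r)^(−n)) = 1820.00·0.00816667 / (1 − 1.00817^(−12)).
Denominator 1 − (1+r)^(−12) = 0.092990177.
P = 14.8633 / 0.092990177 ≈ 159.84.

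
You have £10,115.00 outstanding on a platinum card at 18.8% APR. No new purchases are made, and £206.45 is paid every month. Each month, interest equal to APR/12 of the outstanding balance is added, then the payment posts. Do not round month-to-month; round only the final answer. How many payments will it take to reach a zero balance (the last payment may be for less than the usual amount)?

Monthly rate r = 18.8%/12 = 1.56667% = 0.0156667.
Recurrence: B ← B·(1+r) − £206.45.
Month 1: interest £158.47; balance after payment £10,067.02.
Month 2: interest £157.72; balance after payment £10,018.28.
Closed form: n = −ln(1 − rB₀/P)/ln(1+r) = −ln(0.23241)/ln(1.01567) ≈ 93.871, so the balance reaches zero during payment 94.

94 months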